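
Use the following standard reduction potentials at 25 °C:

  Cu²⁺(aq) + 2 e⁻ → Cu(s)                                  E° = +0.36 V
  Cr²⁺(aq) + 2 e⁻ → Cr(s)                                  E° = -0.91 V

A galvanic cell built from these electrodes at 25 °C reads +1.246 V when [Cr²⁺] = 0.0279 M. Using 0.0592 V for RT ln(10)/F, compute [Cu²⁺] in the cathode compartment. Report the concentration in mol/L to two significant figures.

Cu²⁺/Cu is the cathode, Cr²⁺/Cr the anode: E°cell = +1.27 V, n = 2.
Overall reaction: Cu²⁺(aq) + Cr(s) → Cu(s) + Cr²⁺(aq); Q = [Cr²⁺]^1/[Cu²⁺]^1.
From E = E° − (0.0592/n) log Q: log Q = (E° − E)·n/0.0592 = (+1.27 − (+1.246))·2/0.0592 = 0.8108.
So 1·log[Cu²⁺] = 1·log(0.0279) − log Q = -1.5544 − (0.8108) = -2.3652; [Cu²⁺] = 10^(-2.3652) ≈ 0.0043 M.

0.0043 M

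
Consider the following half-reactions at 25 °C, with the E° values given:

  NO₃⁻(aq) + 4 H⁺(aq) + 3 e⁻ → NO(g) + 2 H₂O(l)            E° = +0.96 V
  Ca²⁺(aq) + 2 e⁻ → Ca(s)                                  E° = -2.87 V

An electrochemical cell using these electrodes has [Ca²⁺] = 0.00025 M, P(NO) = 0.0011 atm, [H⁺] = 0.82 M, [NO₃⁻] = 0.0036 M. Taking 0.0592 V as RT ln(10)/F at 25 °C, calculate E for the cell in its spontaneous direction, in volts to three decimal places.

NO₃⁻/NO is the cathode (higher E°), Ca²⁺/Ca the anode: E°cell = +0.96 − (-2.87) = +3.83 V, n = 6.
Overall: 2 NO₃⁻(aq) + 8 H⁺(aq) + 3 Ca(s) → 2 NO(g) + 4 H₂O(l) + 3 Ca²⁺(aq)
Q = P(NO)^2·[Ca²⁺]^3 / ([NO₃⁻]^2·[H⁺]^8); log Q = -11.147.
E = E° − (0.0592/n) log Q = +3.83 − (0.0592/6)(-11.147) = +3.940 V.

+3.940 V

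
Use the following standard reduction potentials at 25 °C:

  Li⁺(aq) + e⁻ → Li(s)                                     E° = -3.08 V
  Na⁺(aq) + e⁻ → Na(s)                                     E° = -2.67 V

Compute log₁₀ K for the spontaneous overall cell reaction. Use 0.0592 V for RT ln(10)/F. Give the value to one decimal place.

Cathode: Na⁺/Na; anode: Li⁺/Li. E°cell = +0.41 V, n = 1.
log K = nE°cell / 0.0592 = (1)(+0.41) / 0.0592 = 6.9.

6.9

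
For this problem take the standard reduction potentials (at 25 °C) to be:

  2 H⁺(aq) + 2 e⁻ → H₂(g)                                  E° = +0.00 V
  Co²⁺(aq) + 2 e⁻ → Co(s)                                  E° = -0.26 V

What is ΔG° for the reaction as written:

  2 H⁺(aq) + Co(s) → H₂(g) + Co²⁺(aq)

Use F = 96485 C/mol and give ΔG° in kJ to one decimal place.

-50.2 kJ

As written, H⁺/H₂ is reduced (cathode) and Co²⁺/Co is oxidised (anode), so E°cell = (+0.00) − (-0.26) = +0.26 V.
Balancing electrons gives n = 2.
ΔG° = −nFE° = −(2)(96485)(+0.26) = -50,172 J = -50.2 kJ.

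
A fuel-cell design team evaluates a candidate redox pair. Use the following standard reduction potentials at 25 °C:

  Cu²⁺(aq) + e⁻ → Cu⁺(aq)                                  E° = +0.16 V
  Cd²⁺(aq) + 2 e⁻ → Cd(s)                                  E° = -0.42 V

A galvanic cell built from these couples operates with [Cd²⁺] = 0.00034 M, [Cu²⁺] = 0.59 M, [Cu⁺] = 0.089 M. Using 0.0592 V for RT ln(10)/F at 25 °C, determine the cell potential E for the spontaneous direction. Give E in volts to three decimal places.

Cu²⁺/Cu⁺ is the cathode (higher E°), Cd²⁺/Cd the anode: E°cell = +0.16 − (-0.42) = +0.58 V, n = 2.
Overall: 2 Cu²⁺(aq) + Cd(s) → 2 Cu⁺(aq) + Cd²⁺(aq)
Q = [Cu⁺]^2·[Cd²⁺] / ([Cu²⁺]^2); log Q = -5.111.
E = E° − (0.0592/n) log Q = +0.58 − (0.0592/2)(-5.111) = +0.731 V.

+0.731 V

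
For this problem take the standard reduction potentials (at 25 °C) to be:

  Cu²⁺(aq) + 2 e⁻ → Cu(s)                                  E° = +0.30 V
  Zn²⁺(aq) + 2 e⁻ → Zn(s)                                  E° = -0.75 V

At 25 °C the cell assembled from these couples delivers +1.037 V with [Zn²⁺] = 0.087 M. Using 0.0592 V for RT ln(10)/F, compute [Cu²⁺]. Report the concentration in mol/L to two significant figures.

0.032 M

Cu²⁺/Cu is the cathode, Zn²⁺/Zn the anode: E°cell = +1.05 V, n = 2.
Overall reaction: Cu²⁺(aq) + Zn(s) → Cu(s) + Zn²⁺(aq); Q = [Zn²⁺]^1/[Cu²⁺]^1.
From E = E° − (0.0592/n) log Q: log Q = (E° − E)·n/0.0592 = (+1.05 − (+1.037))·2/0.0592 = 0.4392.
So 1·log[Cu²⁺] = 1·log(0.087) − log Q = -1.0605 − (0.4392) = -1.4997; [Cu²⁺] = 10^(-1.4997) ≈ 0.032 M.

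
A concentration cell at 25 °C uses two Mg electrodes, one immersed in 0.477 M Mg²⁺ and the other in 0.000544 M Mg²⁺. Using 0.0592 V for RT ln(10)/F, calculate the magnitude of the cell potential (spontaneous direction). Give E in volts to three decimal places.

For a concentration cell E°cell = 0. The 0.477 M side is the cathode (reduction is favoured where [Mg²⁺] is higher).
With n = 2, E = −(0.0592/2) log([Mg²⁺]ₐₙ/[Mg²⁺]꜀ₐₜ) = −(0.0592/2) log(0.000544/0.477) = −(0.0592/2)(-2.943) = +0.087 V.

+0.087 V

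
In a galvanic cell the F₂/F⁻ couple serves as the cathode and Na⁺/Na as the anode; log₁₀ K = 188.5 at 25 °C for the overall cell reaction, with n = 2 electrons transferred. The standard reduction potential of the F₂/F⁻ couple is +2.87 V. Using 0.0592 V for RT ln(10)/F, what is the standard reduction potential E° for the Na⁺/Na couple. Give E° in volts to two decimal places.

-2.71 V

E°cell = (0.0592/n)·log K = (0.0592/2)(188.5) = +5.580 V.
Since F₂/F⁻ is the cathode and Na⁺/Na the anode, E°cell = E°(F₂/F⁻) − E°(Na⁺/Na).
So E°(Na⁺/Na) = E°(F₂/F⁻) − E°cell = (+2.87) − (+5.580) = -2.71 V.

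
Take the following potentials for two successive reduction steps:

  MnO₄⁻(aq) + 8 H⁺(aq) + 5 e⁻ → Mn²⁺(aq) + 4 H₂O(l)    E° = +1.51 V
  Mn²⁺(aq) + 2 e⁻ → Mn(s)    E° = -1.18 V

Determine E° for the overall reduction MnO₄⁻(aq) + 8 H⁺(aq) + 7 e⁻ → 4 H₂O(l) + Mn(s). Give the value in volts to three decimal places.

Since ΔG° = −nFE° is additive over sequential reductions, n₃E°₃ = n₁E°₁ + n₂E°₂.
E°₃ = (5×+1.51 + 2×-1.18) / 7 = (+5.190) / 7 = +0.741 V.

+0.741 V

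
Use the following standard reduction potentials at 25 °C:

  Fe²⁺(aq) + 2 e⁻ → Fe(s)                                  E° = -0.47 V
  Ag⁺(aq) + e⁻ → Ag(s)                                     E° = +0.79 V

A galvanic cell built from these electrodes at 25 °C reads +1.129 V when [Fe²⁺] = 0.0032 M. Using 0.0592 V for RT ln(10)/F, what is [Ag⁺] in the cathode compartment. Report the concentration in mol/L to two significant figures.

Ag⁺/Ag is the cathode, Fe²⁺/Fe the anode: E°cell = +1.26 V, n = 2.
Overall reaction: 2 Ag⁺(aq) + Fe(s) → 2 Ag(s) + Fe²⁺(aq); Q = [Fe²⁺]^1/[Ag⁺]^2.
From E = E° − (0.0592/n) log Q: log Q = (E° − E)·n/0.0592 = (+1.26 − (+1.129))·2/0.0592 = 4.4257.
So 2·log[Ag⁺] = 1·log(0.0032) − log Q = -2.4949 − (4.4257) = -6.9206; log[Ag⁺] = -6.9206 / 2 = -3.4603; [Ag⁺] = 10^(-3.4603) ≈ 0.00035 M.

0.00035 M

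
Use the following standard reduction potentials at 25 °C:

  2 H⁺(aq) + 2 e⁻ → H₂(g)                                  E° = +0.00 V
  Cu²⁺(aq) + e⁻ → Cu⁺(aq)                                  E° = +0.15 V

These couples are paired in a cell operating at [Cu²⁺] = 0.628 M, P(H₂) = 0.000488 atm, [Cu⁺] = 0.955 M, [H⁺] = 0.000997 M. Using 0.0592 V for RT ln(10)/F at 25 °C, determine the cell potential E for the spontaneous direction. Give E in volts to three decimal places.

+0.219 V

Cu²⁺/Cu⁺ is the cathode (higher E°), H⁺/H₂ the anode: E°cell = +0.15 − (+0.00) = +0.15 V, n = 2.
Overall: 2 Cu²⁺(aq) + H₂(g) → 2 Cu⁺(aq) + 2 H⁺(aq)
Q = [Cu⁺]^2·[H⁺]^2 / ([Cu²⁺]^2·P(H₂)); log Q = -2.327.
E = E° − (0.0592/n) log Q = +0.15 − (0.0592/2)(-2.327) = +0.219 V.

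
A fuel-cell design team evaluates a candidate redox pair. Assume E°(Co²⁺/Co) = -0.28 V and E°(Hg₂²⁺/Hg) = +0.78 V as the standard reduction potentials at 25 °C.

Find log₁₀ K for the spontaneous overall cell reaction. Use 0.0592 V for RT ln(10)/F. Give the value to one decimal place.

Cathode: Hg₂²⁺/Hg; anode: Co²⁺/Co. E°cell = +1.06 V, n = 2.
log K = nE°cell / 0.0592 = (2)(+1.06) / 0.0592 = 35.8.

35.8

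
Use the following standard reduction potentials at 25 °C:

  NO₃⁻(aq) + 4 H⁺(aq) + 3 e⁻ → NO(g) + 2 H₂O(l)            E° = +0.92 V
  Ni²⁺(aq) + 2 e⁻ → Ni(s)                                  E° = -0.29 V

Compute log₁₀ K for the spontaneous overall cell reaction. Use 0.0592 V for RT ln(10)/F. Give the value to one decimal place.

122.6

Cathode: NO₃⁻/NO; anode: Ni²⁺/Ni. E°cell = +1.21 V, n = 6.
log K = nE°cell / 0.0592 = (6)(+1.21) / 0.0592 = 122.6.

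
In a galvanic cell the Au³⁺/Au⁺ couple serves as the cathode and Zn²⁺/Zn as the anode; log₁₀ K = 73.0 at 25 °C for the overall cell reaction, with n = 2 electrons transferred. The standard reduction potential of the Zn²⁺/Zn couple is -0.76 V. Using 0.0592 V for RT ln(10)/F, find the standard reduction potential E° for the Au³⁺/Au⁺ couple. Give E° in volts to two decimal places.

+1.40 V

E°cell = (0.0592/n)·log K = (0.0592/2)(73.0) = +2.161 V.
Since Au³⁺/Au⁺ is the cathode and Zn²⁺/Zn the anode, E°cell = E°(Au³⁺/Au⁺) − E°(Zn²⁺/Zn).
So E°(Au³⁺/Au⁺) = E°cell + E°(Zn²⁺/Zn) = +2.161 + (-0.76) = +1.40 V.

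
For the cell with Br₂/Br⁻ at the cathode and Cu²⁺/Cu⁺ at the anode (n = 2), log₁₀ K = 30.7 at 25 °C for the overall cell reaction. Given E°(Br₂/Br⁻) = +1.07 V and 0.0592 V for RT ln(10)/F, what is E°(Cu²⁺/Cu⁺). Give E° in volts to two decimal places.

+0.16 V

E°cell = (0.0592/n)·log K = (0.0592/2)(30.7) = +0.909 V.
Since Br₂/Br⁻ is the cathode and Cu²⁺/Cu⁺ the anode, E°cell = E°(Br₂/Br⁻) − E°(Cu²⁺/Cu⁺).
So E°(Cu²⁺/Cu⁺) = E°(Br₂/Br⁻) − E°cell = (+1.07) − (+0.909) = +0.16 V.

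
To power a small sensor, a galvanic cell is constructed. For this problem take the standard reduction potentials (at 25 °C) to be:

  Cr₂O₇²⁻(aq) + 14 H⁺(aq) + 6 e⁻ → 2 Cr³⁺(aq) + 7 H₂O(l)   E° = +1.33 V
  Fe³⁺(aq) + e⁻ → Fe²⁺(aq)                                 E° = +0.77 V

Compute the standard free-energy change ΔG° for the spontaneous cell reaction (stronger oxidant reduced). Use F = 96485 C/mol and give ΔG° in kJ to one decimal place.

-324.2 kJ

Cr₂O₇²⁻/Cr³⁺ (E° = +1.33 V) is the cathode; Fe³⁺/Fe²⁺ (E° = +0.77 V) is the anode, so E°cell = +0.56 V.
Balancing electrons gives n = 6 (lcm of 6 and 1).
ΔG° = −nFE° = −(6)(96485)(+0.56) = -324,190 J = -324.2 kJ.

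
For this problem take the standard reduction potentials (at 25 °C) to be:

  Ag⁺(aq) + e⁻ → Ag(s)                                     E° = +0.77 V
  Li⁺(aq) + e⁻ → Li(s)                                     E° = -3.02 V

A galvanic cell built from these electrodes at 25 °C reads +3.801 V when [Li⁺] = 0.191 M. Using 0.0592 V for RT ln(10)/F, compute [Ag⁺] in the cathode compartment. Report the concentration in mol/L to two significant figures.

Ag⁺/Ag is the cathode, Li⁺/Li the anode: E°cell = +3.79 V, n = 1.
Overall reaction: Ag⁺(aq) + Li(s) → Ag(s) + Li⁺(aq); Q = [Li⁺]^1/[Ag⁺]^1.
From E = E° − (0.0592/n) log Q: log Q = (E° − E)·n/0.0592 = (+3.79 − (+3.801))·1/0.0592 = -0.1858.
So 1·log[Ag⁺] = 1·log(0.191) − log Q = -0.7190 − (-0.1858) = -0.5332; [Ag⁺] = 10^(-0.5332) ≈ 0.29 M.

0.29 M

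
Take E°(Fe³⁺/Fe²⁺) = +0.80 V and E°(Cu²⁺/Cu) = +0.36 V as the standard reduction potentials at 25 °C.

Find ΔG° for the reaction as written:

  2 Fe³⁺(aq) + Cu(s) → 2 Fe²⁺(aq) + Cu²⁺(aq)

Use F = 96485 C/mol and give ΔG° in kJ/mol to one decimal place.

-84.9 kJ/mol

As written, Fe³⁺/Fe²⁺ is reduced (cathode) and Cu²⁺/Cu is oxidised (anode), so E°cell = (+0.80) − (+0.36) = +0.44 V.
Balancing electrons gives n = 2.
ΔG° = −nFE° = −(2)(96485)(+0.44) = -84,907 J = -84.9 kJ/mol.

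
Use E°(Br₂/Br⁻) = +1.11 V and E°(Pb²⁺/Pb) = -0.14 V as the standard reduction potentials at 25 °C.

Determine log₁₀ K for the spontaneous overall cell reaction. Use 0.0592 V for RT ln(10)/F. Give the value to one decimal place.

42.2

Cathode: Br₂/Br⁻; anode: Pb²⁺/Pb. E°cell = +1.25 V, n = 2.
log K = nE°cell / 0.0592 = (2)(+1.25) / 0.0592 = 42.2.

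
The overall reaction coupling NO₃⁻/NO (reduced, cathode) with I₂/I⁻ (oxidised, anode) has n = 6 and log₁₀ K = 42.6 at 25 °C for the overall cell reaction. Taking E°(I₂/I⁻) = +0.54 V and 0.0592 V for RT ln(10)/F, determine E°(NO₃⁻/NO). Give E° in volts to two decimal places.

+0.96 V

E°cell = (0.0592/n)·log K = (0.0592/6)(42.6) = +0.420 V.
Since NO₃⁻/NO is the cathode and I₂/I⁻ the anode, E°cell = E°(NO₃⁻/NO) − E°(I₂/I⁻).
So E°(NO₃⁻/NO) = E°cell + E°(I₂/I⁻) = +0.420 + (+0.54) = +0.96 V.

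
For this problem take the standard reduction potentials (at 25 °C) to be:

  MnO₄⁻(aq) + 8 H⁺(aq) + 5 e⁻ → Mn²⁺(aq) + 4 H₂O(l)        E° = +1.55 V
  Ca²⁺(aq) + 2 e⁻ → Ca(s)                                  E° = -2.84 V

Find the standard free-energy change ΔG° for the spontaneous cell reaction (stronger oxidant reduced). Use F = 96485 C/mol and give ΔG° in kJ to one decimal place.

-4235.7 kJ

MnO₄⁻/Mn²⁺ (E° = +1.55 V) is the cathode; Ca²⁺/Ca (E° = -2.84 V) is the anode, so E°cell = +4.39 V.
Balancing electrons gives n = 10 (lcm of 5 and 2).
ΔG° = −nFE° = −(10)(96485)(+4.39) = -4,235,692 J = -4235.7 kJ.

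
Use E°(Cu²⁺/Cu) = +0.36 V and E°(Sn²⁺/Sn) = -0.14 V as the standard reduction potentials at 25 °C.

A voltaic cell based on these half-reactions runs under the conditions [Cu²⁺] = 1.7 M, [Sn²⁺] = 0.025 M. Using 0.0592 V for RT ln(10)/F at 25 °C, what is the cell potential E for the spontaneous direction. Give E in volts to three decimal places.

Cu²⁺/Cu is the cathode (higher E°), Sn²⁺/Sn the anode: E°cell = +0.36 − (-0.14) = +0.50 V, n = 2.
Overall: Cu²⁺(aq) + Sn(s) → Cu(s) + Sn²⁺(aq)
Q = [Sn²⁺] / ([Cu²⁺]); log Q = -1.833.
E = E° − (0.0592/n) log Q = +0.50 − (0.0592/2)(-1.833) = +0.554 V.

+0.554 V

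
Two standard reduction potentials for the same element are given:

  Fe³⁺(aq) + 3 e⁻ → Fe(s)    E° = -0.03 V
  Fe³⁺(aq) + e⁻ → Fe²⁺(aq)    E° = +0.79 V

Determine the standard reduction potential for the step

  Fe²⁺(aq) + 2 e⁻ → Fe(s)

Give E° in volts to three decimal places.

Sequential free energies add, so n₃E°₃ = n₁E°₁ + n₂E°₂.
With n₃ = 3, and the known step contributing 1×(+0.79) V, the unknown satisfies 2·E° = 3×(-0.03) − 1×(+0.79) = -0.880.
E° = -0.880 / 2 = -0.440 V.

-0.440 V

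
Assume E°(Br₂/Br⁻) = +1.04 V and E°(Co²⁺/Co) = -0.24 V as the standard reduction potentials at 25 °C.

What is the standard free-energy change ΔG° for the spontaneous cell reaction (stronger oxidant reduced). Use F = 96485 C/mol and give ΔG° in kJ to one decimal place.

Br₂/Br⁻ (E° = +1.04 V) is the cathode; Co²⁺/Co (E° = -0.24 V) is the anode, so E°cell = +1.28 V.
Balancing electrons gives n = 2 (lcm of 2 and 2).
ΔG° = −nFE° = −(2)(96485)(+1.28) = -247,002 J = -247.0 kJ.

-247.0 kJ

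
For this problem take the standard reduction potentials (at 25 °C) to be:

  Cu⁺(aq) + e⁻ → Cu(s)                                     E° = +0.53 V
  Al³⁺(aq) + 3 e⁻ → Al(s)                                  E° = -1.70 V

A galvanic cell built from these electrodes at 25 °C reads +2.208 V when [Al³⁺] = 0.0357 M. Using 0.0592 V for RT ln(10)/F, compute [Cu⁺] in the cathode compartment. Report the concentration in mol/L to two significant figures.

Cu⁺/Cu is the cathode, Al³⁺/Al the anode: E°cell = +2.23 V, n = 3.
Overall reaction: 3 Cu⁺(aq) + Al(s) → 3 Cu(s) + Al³⁺(aq); Q = [Al³⁺]^1/[Cu⁺]^3.
From E = E° − (0.0592/n) log Q: log Q = (E° − E)·n/0.0592 = (+2.23 − (+2.208))·3/0.0592 = 1.1149.
So 3·log[Cu⁺] = 1·log(0.0357) − log Q = -1.4473 − (1.1149) = -2.5622; log[Cu⁺] = -2.5622 / 3 = -0.8541; [Cu⁺] = 10^(-0.8541) ≈ 0.14 M.

0.14 M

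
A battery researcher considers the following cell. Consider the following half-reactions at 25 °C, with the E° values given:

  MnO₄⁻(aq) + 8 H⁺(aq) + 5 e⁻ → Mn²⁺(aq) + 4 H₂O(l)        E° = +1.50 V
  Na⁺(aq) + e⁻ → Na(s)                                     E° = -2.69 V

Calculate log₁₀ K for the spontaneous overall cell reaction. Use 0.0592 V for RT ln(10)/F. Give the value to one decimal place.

Cathode: MnO₄⁻/Mn²⁺; anode: Na⁺/Na. E°cell = +4.19 V, n = 5.
log K = nE°cell / 0.0592 = (5)(+4.19) / 0.0592 = 353.9.

353.9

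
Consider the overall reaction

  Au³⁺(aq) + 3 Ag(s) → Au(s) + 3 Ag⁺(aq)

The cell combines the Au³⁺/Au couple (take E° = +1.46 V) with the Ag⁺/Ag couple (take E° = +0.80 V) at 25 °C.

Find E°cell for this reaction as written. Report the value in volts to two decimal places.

+0.66 V

The Au³⁺/Au couple has the higher reduction potential, so it is the cathode; Ag⁺/Ag is oxidised at the anode.
E°cell = E°(cathode) − E°(anode) = (+1.46) − (+0.80) = +0.66 V.
Since E°cell > 0, the reaction is spontaneous under standard conditions.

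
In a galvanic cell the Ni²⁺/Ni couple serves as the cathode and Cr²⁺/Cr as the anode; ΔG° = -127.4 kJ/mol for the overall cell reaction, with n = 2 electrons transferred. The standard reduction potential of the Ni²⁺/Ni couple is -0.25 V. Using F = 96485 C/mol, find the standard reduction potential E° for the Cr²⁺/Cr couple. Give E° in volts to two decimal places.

E°cell = −ΔG°/(nF) = −(-127.4×10³)/((2)(96485)) = +0.660 V.
Since Ni²⁺/Ni is the cathode and Cr²⁺/Cr the anode, E°cell = E°(Ni²⁺/Ni) − E°(Cr²⁺/Cr).
So E°(Cr²⁺/Cr) = E°(Ni²⁺/Ni) − E°cell = (-0.25) − (+0.660) = -0.91 V.

-0.91 V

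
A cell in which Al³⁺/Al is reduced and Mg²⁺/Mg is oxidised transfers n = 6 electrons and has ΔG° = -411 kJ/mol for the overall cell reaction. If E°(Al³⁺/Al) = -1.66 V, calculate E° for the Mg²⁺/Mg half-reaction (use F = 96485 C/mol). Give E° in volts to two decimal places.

-2.37 V

E°cell = −ΔG°/(nF) = −(-411×10³)/((6)(96485)) = +0.710 V.
Since Al³⁺/Al is the cathode and Mg²⁺/Mg the anode, E°cell = E°(Al³⁺/Al) − E°(Mg²⁺/Mg).
So E°(Mg²⁺/Mg) = E°(Al³⁺/Al) − E°cell = (-1.66) − (+0.710) = -2.37 V.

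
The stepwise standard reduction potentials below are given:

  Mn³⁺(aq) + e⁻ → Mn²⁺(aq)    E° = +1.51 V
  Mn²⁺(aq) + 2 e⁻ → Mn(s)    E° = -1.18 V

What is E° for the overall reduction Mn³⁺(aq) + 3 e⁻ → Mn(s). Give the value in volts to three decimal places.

Standard free energies of sequential steps add: ΔG°₃ = ΔG°₁ + ΔG°₂, so n₃E°₃ = n₁E°₁ + n₂E°₂.
E°₃ = (1×+1.51 + 2×-1.18) / 3 = (-0.850) / 3 = -0.283 V.

-0.283 V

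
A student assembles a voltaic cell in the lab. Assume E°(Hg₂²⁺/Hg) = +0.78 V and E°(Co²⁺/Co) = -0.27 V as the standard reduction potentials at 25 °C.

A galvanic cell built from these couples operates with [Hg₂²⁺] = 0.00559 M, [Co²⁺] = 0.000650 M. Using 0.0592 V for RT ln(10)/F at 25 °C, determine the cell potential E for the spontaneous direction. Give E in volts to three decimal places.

Hg₂²⁺/Hg is the cathode (higher E°), Co²⁺/Co the anode: E°cell = +0.78 − (-0.27) = +1.05 V, n = 2.
Overall: Hg₂²⁺(aq) + Co(s) → 2 Hg(l) + Co²⁺(aq)
Q = [Co²⁺] / ([Hg₂²⁺]); log Q = -0.934.
E = E° − (0.0592/n) log Q = +1.05 − (0.0592/2)(-0.934) = +1.078 V.

+1.078 V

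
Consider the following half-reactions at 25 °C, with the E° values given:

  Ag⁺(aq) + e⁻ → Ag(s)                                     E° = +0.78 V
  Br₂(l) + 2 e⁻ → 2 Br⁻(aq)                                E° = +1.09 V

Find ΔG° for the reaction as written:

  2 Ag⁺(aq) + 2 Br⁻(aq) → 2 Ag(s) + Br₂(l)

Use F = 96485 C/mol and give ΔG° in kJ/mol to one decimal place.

+59.8 kJ/mol

As written, Ag⁺/Ag is reduced (cathode) and Br₂/Br⁻ is oxidised (anode), so E°cell = (+0.78) − (+1.09) = -0.31 V.
Balancing electrons gives n = 2.
ΔG° = −nFE° = −(2)(96485)(-0.31) = 59,821 J = +59.8 kJ/mol.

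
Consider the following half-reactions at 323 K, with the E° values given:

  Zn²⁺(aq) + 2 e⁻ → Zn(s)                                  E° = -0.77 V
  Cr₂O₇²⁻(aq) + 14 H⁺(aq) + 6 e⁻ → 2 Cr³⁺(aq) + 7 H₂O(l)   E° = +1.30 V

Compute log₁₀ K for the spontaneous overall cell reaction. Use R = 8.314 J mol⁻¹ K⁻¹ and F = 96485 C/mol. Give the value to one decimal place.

193.8

Cathode: Cr₂O₇²⁻/Cr³⁺; anode: Zn²⁺/Zn. E°cell = (+1.30) − (-0.77) = +2.07 V, with n = 6.
ΔG° = −nFE° = −RT ln K, so ln K = nFE°/(RT) = (6)(96485)(+2.07) / ((8.314)(323)) = 446.240.
log₁₀ K = 446.240 / ln 10 = 193.8.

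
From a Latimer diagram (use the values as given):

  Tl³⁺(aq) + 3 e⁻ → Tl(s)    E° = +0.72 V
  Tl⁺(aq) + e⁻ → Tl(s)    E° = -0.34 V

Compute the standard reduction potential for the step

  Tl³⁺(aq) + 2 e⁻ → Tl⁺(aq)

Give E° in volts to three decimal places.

+1.250 V

Sequential free energies add, so n₃E°₃ = n₁E°₁ + n₂E°₂.
With n₃ = 3, and the known step contributing 1×(-0.34) V, the unknown satisfies 2·E° = 3×(+0.72) − 1×(-0.34) = +2.500.
E° = +2.500 / 2 = +1.250 V.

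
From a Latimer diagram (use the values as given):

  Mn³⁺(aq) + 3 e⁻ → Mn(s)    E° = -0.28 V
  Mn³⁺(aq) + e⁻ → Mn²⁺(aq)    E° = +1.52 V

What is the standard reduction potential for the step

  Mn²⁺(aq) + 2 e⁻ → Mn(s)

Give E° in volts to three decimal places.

-1.180 V

Sequential free energies add, so n₃E°₃ = n₁E°₁ + n₂E°₂.
With n₃ = 3, and the known step contributing 1×(+1.52) V, the unknown satisfies 2·E° = 3×(-0.28) − 1×(+1.52) = -2.360.
E° = -2.360 / 2 = -1.180 V.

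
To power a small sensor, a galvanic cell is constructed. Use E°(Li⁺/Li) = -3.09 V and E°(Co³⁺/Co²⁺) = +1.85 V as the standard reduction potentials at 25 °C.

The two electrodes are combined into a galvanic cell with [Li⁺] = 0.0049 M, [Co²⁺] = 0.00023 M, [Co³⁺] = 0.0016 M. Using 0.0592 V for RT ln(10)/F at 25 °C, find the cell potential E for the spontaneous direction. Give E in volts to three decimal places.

+5.127 V

Co³⁺/Co²⁺ is the cathode (higher E°), Li⁺/Li the anode: E°cell = +1.85 − (-3.09) = +4.94 V, n = 1.
Overall: Co³⁺(aq) + Li(s) → Co²⁺(aq) + Li⁺(aq)
Q = [Co²⁺]·[Li⁺] / ([Co³⁺]); log Q = -3.152.
E = E° − (0.0592/n) log Q = +4.94 − (0.0592/1)(-3.152) = +5.127 V.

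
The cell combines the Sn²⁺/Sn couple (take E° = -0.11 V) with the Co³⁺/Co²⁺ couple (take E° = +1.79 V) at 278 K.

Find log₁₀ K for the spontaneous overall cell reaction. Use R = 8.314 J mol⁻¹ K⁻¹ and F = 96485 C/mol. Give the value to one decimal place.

Cathode: Co³⁺/Co²⁺; anode: Sn²⁺/Sn. E°cell = (+1.79) − (-0.11) = +1.90 V, with n = 2.
ΔG° = −nFE° = −RT ln K, so ln K = nFE°/(RT) = (2)(96485)(+1.90) / ((8.314)(278)) = 158.631.
log₁₀ K = 158.631 / ln 10 = 68.9.

68.9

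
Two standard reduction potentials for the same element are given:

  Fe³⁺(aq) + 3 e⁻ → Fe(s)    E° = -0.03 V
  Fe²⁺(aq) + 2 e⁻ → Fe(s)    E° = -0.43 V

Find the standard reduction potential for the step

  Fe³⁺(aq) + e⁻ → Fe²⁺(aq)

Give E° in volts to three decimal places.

+0.770 V

Sequential free energies add, so n₃E°₃ = n₁E°₁ + n₂E°₂.
With n₃ = 3, and the known step contributing 2×(-0.43) V, the unknown satisfies 1·E° = 3×(-0.03) − 2×(-0.43) = +0.770.
E° = +0.770 / 1 = +0.770 V.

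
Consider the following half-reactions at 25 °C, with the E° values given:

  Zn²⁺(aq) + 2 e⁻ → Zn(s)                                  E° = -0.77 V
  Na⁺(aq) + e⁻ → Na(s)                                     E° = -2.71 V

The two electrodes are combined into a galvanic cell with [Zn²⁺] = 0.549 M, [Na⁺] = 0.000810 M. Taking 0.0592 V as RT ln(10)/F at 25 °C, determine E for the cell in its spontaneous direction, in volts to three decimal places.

Zn²⁺/Zn is the cathode (higher E°), Na⁺/Na the anode: E°cell = -0.77 − (-2.71) = +1.94 V, n = 2.
Overall: Zn²⁺(aq) + 2 Na(s) → Zn(s) + 2 Na⁺(aq)
Q = [Na⁺]^2 / ([Zn²⁺]); log Q = -5.923.
E = E° − (0.0592/n) log Q = +1.94 − (0.0592/2)(-5.923) = +2.115 V.

+2.115 V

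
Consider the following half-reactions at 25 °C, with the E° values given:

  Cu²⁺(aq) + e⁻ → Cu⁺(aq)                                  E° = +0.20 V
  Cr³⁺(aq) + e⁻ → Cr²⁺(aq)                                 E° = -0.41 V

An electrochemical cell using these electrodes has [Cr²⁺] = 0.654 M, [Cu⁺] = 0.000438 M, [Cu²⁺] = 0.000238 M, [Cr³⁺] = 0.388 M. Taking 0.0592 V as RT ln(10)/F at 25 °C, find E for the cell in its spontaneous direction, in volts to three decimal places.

Cu²⁺/Cu⁺ is the cathode (higher E°), Cr³⁺/Cr²⁺ the anode: E°cell = +0.20 − (-0.41) = +0.61 V, n = 1.
Overall: Cu²⁺(aq) + Cr²⁺(aq) → Cu⁺(aq) + Cr³⁺(aq)
Q = [Cu⁺]·[Cr³⁺] / ([Cu²⁺]·[Cr²⁺]); log Q = 0.038.
E = E° − (0.0592/n) log Q = +0.61 − (0.0592/1)(0.038) = +0.608 V.

+0.608 V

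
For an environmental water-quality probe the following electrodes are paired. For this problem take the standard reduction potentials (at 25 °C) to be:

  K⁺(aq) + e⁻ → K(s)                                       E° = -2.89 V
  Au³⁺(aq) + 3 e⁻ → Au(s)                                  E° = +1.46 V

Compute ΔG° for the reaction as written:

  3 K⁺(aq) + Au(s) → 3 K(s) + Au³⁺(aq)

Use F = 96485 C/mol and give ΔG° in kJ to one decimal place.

+1259.1 kJ

As written, K⁺/K is reduced (cathode) and Au³⁺/Au is oxidised (anode), so E°cell = (-2.89) − (+1.46) = -4.35 V.
Balancing electrons gives n = 3.
ΔG° = −nFE° = −(3)(96485)(-4.35) = 1,259,129 J = +1259.1 kJ.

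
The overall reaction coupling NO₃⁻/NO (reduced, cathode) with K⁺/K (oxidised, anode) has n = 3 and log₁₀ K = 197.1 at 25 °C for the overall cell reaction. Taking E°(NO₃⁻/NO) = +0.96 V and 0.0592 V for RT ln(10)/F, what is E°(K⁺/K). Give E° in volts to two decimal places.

-2.93 V

E°cell = (0.0592/n)·log K = (0.0592/3)(197.1) = +3.889 V.
Since NO₃⁻/NO is the cathode and K⁺/K the anode, E°cell = E°(NO₃⁻/NO) − E°(K⁺/K).
So E°(K⁺/K) = E°(NO₃⁻/NO) − E°cell = (+0.96) − (+3.889) = -2.93 V.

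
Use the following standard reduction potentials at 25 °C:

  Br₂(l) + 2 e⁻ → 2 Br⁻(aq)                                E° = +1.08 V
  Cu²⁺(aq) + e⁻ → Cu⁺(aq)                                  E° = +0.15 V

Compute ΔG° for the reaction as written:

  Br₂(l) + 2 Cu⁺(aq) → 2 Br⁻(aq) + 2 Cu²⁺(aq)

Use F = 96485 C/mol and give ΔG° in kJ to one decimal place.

-179.5 kJ

As written, Br₂/Br⁻ is reduced (cathode) and Cu²⁺/Cu⁺ is oxidised (anode), so E°cell = (+1.08) − (+0.15) = +0.93 V.
Balancing electrons gives n = 2.
ΔG° = −nFE° = −(2)(96485)(+0.93) = -179,462 J = -179.5 kJ.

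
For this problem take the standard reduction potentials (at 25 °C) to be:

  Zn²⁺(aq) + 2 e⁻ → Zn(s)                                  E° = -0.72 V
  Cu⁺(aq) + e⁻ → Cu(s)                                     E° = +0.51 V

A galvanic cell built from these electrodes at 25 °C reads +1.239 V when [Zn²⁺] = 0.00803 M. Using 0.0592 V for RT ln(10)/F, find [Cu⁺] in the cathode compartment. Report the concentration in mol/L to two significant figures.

0.13 M

Cu⁺/Cu is the cathode, Zn²⁺/Zn the anode: E°cell = +1.23 V, n = 2.
Overall reaction: 2 Cu⁺(aq) + Zn(s) → 2 Cu(s) + Zn²⁺(aq); Q = [Zn²⁺]^1/[Cu⁺]^2.
From E = E° − (0.0592/n) log Q: log Q = (E° − E)·n/0.0592 = (+1.23 − (+1.239))·2/0.0592 = -0.3041.
So 2·log[Cu⁺] = 1·log(0.00803) − log Q = -2.0953 − (-0.3041) = -1.7912; log[Cu⁺] = -1.7912 / 2 = -0.8956; [Cu⁺] = 10^(-0.8956) ≈ 0.13 M.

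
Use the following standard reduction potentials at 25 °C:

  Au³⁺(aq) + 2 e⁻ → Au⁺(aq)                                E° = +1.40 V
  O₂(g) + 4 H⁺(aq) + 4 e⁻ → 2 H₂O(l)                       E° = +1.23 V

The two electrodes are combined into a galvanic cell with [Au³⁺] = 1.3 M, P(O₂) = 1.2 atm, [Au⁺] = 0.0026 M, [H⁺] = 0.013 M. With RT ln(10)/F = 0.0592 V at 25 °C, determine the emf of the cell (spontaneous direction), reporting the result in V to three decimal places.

+0.360 V

Au³⁺/Au⁺ is the cathode (higher E°), O₂/H₂O the anode: E°cell = +1.40 − (+1.23) = +0.17 V, n = 4.
Overall: 2 Au³⁺(aq) + 2 H₂O(l) → 2 Au⁺(aq) + O₂(g) + 4 H⁺(aq)
Q = [Au⁺]^2·P(O₂)·[H⁺]^4 / ([Au³⁺]^2); log Q = -12.863.
E = E° − (0.0592/n) log Q = +0.17 − (0.0592/4)(-12.863) = +0.360 V.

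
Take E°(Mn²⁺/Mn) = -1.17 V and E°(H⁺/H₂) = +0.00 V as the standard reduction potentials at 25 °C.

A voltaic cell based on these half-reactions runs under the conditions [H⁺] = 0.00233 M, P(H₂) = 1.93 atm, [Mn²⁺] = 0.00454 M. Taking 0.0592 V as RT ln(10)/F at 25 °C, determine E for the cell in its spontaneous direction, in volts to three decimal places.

+1.075 V

H⁺/H₂ is the cathode (higher E°), Mn²⁺/Mn the anode: E°cell = +0.00 − (-1.17) = +1.17 V, n = 2.
Overall: 2 H⁺(aq) + Mn(s) → H₂(g) + Mn²⁺(aq)
Q = P(H₂)·[Mn²⁺] / ([H⁺]^2); log Q = 3.208.
E = E° − (0.0592/n) log Q = +1.17 − (0.0592/2)(3.208) = +1.075 V.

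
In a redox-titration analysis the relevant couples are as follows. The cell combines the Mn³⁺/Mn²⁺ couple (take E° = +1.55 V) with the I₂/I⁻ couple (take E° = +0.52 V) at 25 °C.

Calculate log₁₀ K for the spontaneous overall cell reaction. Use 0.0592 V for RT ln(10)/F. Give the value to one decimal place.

34.8

Cathode: Mn³⁺/Mn²⁺; anode: I₂/I⁻. E°cell = +1.03 V, n = 2.
log K = nE°cell / 0.0592 = (2)(+1.03) / 0.0592 = 34.8.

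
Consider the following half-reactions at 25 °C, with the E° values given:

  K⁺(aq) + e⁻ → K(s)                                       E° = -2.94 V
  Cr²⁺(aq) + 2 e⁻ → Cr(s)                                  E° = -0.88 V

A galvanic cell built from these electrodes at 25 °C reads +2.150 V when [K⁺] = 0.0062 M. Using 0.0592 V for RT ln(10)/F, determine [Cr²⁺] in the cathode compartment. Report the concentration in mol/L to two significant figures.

Cr²⁺/Cr is the cathode, K⁺/K the anode: E°cell = +2.06 V, n = 2.
Overall reaction: Cr²⁺(aq) + 2 K(s) → Cr(s) + 2 K⁺(aq); Q = [K⁺]^2/[Cr²⁺]^1.
From E = E° − (0.0592/n) log Q: log Q = (E° − E)·n/0.0592 = (+2.06 − (+2.150))·2/0.0592 = -3.0405.
So 1·log[Cr²⁺] = 2·log(0.0062) − log Q = -4.4152 − (-3.0405) = -1.3747; [Cr²⁺] = 10^(-1.3747) ≈ 0.042 M.

0.042 M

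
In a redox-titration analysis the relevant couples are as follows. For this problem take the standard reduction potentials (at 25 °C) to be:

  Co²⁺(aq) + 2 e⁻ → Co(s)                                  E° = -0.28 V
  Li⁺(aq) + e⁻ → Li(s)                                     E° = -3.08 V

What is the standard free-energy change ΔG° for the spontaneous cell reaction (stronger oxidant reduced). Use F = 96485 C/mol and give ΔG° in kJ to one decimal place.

-540.3 kJ

Co²⁺/Co (E° = -0.28 V) is the cathode; Li⁺/Li (E° = -3.08 V) is the anode, so E°cell = +2.80 V.
Balancing electrons gives n = 2 (lcm of 2 and 1).
ΔG° = −nFE° = −(2)(96485)(+2.80) = -540,316 J = -540.3 kJ.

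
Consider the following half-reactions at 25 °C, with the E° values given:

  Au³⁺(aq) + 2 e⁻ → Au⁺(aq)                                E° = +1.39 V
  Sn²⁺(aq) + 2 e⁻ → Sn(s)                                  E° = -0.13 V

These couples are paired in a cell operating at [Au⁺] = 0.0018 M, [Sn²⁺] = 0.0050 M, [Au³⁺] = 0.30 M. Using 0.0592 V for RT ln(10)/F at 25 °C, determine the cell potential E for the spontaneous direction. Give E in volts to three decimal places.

+1.654 V

Au³⁺/Au⁺ is the cathode (higher E°), Sn²⁺/Sn the anode: E°cell = +1.39 − (-0.13) = +1.52 V, n = 2.
Overall: Au³⁺(aq) + Sn(s) → Au⁺(aq) + Sn²⁺(aq)
Q = [Au⁺]·[Sn²⁺] / ([Au³⁺]); log Q = -4.523.
E = E° − (0.0592/n) log Q = +1.52 − (0.0592/2)(-4.523) = +1.654 V.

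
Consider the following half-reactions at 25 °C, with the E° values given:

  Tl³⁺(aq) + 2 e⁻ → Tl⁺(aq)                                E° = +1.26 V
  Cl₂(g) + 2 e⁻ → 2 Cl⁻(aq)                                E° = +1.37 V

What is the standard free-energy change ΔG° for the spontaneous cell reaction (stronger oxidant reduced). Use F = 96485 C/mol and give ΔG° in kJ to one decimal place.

Cl₂/Cl⁻ (E° = +1.37 V) is the cathode; Tl³⁺/Tl⁺ (E° = +1.26 V) is the anode, so E°cell = +0.11 V.
Balancing electrons gives n = 2 (lcm of 2 and 2).
ΔG° = −nFE° = −(2)(96485)(+0.11) = -21,227 J = -21.2 kJ.

-21.2 kJ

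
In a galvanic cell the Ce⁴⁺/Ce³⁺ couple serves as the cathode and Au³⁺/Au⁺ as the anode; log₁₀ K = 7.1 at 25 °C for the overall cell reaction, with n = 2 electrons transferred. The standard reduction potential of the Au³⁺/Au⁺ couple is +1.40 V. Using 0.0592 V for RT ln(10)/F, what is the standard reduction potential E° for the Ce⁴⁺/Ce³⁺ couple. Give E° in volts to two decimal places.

E°cell = (0.0592/n)·log K = (0.0592/2)(7.1) = +0.210 V.
Since Ce⁴⁺/Ce³⁺ is the cathode and Au³⁺/Au⁺ the anode, E°cell = E°(Ce⁴⁺/Ce³⁺) − E°(Au³⁺/Au⁺).
So E°(Ce⁴⁺/Ce³⁺) = E°cell + E°(Au³⁺/Au⁺) = +0.210 + (+1.40) = +1.61 V.

+1.61 V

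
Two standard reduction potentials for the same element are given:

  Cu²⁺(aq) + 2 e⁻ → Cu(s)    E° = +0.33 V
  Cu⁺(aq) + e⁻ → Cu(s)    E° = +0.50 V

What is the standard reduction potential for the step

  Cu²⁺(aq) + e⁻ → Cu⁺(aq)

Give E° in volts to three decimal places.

Sequential free energies add, so n₃E°₃ = n₁E°₁ + n₂E°₂.
With n₃ = 2, and the known step contributing 1×(+0.50) V, the unknown satisfies 1·E° = 2×(+0.33) − 1×(+0.50) = +0.160.
E° = +0.160 / 1 = +0.160 V.

+0.160 V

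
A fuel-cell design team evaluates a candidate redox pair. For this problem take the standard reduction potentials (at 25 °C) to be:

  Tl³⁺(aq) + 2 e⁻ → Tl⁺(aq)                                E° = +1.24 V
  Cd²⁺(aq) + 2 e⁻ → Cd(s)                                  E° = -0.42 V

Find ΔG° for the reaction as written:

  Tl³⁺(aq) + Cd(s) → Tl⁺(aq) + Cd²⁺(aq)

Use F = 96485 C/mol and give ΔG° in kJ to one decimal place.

As written, Tl³⁺/Tl⁺ is reduced (cathode) and Cd²⁺/Cd is oxidised (anode), so E°cell = (+1.24) − (-0.42) = +1.66 V.
Balancing electrons gives n = 2.
ΔG° = −nFE° = −(2)(96485)(+1.66) = -320,330 J = -320.3 kJ.

-320.3 kJ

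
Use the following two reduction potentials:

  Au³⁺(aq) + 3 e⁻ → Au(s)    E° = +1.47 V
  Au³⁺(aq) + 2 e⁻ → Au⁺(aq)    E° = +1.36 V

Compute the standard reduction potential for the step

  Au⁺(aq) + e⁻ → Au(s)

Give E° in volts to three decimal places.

+1.690 V

Sequential free energies add, so n₃E°₃ = n₁E°₁ + n₂E°₂.
With n₃ = 3, and the known step contributing 2×(+1.36) V, the unknown satisfies 1·E° = 3×(+1.47) − 2×(+1.36) = +1.690.
E° = +1.690 / 1 = +1.690 V.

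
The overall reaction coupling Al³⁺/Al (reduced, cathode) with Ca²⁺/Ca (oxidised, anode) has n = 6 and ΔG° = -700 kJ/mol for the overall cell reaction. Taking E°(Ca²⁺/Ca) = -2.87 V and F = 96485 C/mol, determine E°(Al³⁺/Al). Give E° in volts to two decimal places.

-1.66 V

E°cell = −ΔG°/(nF) = −(-700×10³)/((6)(96485)) = +1.209 V.
Since Al³⁺/Al is the cathode and Ca²⁺/Ca the anode, E°cell = E°(Al³⁺/Al) − E°(Ca²⁺/Ca).
So E°(Al³⁺/Al) = E°cell + E°(Ca²⁺/Ca) = +1.209 + (-2.87) = -1.66 V.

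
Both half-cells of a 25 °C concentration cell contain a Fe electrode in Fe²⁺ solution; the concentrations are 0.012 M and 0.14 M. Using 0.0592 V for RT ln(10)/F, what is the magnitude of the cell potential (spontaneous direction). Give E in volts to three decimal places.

For a concentration cell E°cell = 0. The 0.14 M side is the cathode (reduction is favoured where [Fe²⁺] is higher).
With n = 2, E = −(0.0592/2) log([Fe²⁺]ₐₙ/[Fe²⁺]꜀ₐₜ) = −(0.0592/2) log(0.012/0.14) = −(0.0592/2)(-1.067) = +0.032 V.

+0.032 V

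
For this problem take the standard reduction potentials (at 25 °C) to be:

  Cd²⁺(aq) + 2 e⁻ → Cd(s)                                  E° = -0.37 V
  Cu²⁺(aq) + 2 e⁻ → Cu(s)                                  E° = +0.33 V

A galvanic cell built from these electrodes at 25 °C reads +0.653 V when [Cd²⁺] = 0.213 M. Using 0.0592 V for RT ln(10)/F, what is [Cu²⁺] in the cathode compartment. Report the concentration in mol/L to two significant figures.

0.0055 M

Cu²⁺/Cu is the cathode, Cd²⁺/Cd the anode: E°cell = +0.70 V, n = 2.
Overall reaction: Cu²⁺(aq) + Cd(s) → Cu(s) + Cd²⁺(aq); Q = [Cd²⁺]^1/[Cu²⁺]^1.
From E = E° − (0.0592/n) log Q: log Q = (E° − E)·n/0.0592 = (+0.70 − (+0.653))·2/0.0592 = 1.5878.
So 1·log[Cu²⁺] = 1·log(0.213) − log Q = -0.6716 − (1.5878) = -2.2594; [Cu²⁺] = 10^(-2.2594) ≈ 0.0055 M.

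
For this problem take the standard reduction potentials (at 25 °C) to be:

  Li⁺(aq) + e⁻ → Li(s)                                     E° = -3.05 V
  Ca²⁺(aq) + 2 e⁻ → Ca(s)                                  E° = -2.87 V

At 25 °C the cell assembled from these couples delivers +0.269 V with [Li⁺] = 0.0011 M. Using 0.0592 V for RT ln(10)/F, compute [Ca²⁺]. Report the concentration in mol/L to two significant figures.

0.0012 M

Ca²⁺/Ca is the cathode, Li⁺/Li the anode: E°cell = +0.18 V, n = 2.
Overall reaction: Ca²⁺(aq) + 2 Li(s) → Ca(s) + 2 Li⁺(aq); Q = [Li⁺]^2/[Ca²⁺]^1.
From E = E° − (0.0592/n) log Q: log Q = (E° − E)·n/0.0592 = (+0.18 − (+0.269))·2/0.0592 = -3.0068.
So 1·log[Ca²⁺] = 2·log(0.0011) − log Q = -5.9172 − (-3.0068) = -2.9104; [Ca²⁺] = 10^(-2.9104) ≈ 0.0012 M.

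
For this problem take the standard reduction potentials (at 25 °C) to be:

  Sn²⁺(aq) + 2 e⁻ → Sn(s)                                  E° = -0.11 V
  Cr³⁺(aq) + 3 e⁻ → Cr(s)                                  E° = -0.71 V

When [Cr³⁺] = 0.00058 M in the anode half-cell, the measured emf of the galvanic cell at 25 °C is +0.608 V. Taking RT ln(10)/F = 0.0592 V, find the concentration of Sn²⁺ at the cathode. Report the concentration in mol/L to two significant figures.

0.013 M

Sn²⁺/Sn is the cathode, Cr³⁺/Cr the anode: E°cell = +0.60 V, n = 6.
Overall reaction: 3 Sn²⁺(aq) + 2 Cr(s) → 3 Sn(s) + 2 Cr³⁺(aq); Q = [Cr³⁺]^2/[Sn²⁺]^3.
From E = E° − (0.0592/n) log Q: log Q = (E° − E)·n/0.0592 = (+0.60 − (+0.608))·6/0.0592 = -0.8108.
So 3·log[Sn²⁺] = 2·log(0.00058) − log Q = -6.4731 − (-0.8108) = -5.6623; log[Sn²⁺] = -5.6623 / 3 = -1.8874; [Sn²⁺] = 10^(-1.8874) ≈ 0.013 M.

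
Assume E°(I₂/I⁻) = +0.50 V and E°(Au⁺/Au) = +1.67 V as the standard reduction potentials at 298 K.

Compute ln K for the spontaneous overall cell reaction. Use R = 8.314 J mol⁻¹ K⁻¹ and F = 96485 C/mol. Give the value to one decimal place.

Cathode: Au⁺/Au; anode: I₂/I⁻. E°cell = (+1.67) − (+0.50) = +1.17 V, with n = 2.
ΔG° = −nFE° = −RT ln K, so ln K = nFE°/(RT) = (2)(96485)(+1.17) / ((8.314)(298)) = 91.127.

91.1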